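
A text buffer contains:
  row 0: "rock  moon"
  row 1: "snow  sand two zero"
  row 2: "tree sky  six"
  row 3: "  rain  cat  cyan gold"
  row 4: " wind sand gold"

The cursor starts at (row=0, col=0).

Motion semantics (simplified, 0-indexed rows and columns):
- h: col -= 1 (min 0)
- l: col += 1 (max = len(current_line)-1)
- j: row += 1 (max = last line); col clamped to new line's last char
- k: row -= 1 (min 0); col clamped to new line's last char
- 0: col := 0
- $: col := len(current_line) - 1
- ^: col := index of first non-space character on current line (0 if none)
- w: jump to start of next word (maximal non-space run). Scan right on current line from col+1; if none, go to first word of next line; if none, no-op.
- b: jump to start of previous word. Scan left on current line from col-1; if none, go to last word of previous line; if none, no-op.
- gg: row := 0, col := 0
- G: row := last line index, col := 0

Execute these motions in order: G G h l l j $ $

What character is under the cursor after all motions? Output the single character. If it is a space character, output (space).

After 1 (G): row=4 col=0 char='_'
After 2 (G): row=4 col=0 char='_'
After 3 (h): row=4 col=0 char='_'
After 4 (l): row=4 col=1 char='w'
After 5 (l): row=4 col=2 char='i'
After 6 (j): row=4 col=2 char='i'
After 7 ($): row=4 col=14 char='d'
After 8 ($): row=4 col=14 char='d'

Answer: d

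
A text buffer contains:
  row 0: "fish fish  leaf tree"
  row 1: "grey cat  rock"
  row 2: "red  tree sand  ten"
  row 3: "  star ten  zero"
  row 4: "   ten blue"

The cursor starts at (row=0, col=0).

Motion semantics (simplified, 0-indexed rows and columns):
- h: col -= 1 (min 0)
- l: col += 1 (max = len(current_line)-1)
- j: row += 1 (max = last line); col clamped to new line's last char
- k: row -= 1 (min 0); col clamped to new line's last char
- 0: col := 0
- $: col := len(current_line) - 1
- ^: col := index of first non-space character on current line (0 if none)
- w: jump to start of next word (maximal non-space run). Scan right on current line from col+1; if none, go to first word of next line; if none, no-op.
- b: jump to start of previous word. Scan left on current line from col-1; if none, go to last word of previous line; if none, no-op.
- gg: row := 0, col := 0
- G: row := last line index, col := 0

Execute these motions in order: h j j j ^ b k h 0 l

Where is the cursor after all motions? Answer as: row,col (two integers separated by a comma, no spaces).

Answer: 1,1

Derivation:
After 1 (h): row=0 col=0 char='f'
After 2 (j): row=1 col=0 char='g'
After 3 (j): row=2 col=0 char='r'
After 4 (j): row=3 col=0 char='_'
After 5 (^): row=3 col=2 char='s'
After 6 (b): row=2 col=16 char='t'
After 7 (k): row=1 col=13 char='k'
After 8 (h): row=1 col=12 char='c'
After 9 (0): row=1 col=0 char='g'
After 10 (l): row=1 col=1 char='r'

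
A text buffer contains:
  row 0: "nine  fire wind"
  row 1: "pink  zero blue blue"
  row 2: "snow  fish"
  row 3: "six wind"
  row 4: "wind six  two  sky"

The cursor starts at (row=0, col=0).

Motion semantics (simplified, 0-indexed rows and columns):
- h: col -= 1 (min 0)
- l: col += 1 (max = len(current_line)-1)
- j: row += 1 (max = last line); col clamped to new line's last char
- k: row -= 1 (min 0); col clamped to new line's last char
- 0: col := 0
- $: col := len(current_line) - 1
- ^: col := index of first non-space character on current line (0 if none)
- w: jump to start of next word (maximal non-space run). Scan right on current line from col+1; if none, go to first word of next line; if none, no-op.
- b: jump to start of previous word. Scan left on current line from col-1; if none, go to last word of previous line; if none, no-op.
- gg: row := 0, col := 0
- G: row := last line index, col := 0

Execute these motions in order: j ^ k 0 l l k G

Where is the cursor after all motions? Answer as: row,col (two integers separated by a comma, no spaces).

Answer: 4,0

Derivation:
After 1 (j): row=1 col=0 char='p'
After 2 (^): row=1 col=0 char='p'
After 3 (k): row=0 col=0 char='n'
After 4 (0): row=0 col=0 char='n'
After 5 (l): row=0 col=1 char='i'
After 6 (l): row=0 col=2 char='n'
After 7 (k): row=0 col=2 char='n'
After 8 (G): row=4 col=0 char='w'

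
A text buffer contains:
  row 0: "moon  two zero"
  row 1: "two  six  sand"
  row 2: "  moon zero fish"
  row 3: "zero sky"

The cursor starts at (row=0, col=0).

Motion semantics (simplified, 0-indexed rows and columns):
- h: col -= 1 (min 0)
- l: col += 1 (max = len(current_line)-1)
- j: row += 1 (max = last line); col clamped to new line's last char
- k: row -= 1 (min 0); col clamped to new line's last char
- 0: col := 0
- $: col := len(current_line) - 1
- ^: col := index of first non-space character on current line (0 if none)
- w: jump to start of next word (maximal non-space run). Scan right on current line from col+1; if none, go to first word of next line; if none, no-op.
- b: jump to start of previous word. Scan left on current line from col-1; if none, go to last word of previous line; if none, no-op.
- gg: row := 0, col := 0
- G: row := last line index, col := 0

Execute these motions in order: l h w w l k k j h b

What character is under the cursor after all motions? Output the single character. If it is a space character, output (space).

Answer: s

Derivation:
After 1 (l): row=0 col=1 char='o'
After 2 (h): row=0 col=0 char='m'
After 3 (w): row=0 col=6 char='t'
After 4 (w): row=0 col=10 char='z'
After 5 (l): row=0 col=11 char='e'
After 6 (k): row=0 col=11 char='e'
After 7 (k): row=0 col=11 char='e'
After 8 (j): row=1 col=11 char='a'
After 9 (h): row=1 col=10 char='s'
After 10 (b): row=1 col=5 char='s'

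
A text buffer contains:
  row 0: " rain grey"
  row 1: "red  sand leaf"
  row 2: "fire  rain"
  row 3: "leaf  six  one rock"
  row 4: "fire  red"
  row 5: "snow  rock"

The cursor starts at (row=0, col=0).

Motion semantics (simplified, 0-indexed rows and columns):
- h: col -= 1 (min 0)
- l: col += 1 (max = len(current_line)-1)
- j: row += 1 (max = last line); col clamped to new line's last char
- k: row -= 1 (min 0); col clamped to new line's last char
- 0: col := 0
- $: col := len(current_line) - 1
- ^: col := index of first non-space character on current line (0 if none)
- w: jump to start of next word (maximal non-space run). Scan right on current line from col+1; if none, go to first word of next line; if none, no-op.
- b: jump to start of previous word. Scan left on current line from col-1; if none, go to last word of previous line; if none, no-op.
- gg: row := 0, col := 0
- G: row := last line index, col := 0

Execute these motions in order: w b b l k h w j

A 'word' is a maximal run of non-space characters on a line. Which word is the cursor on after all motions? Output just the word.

Answer: sand

Derivation:
After 1 (w): row=0 col=1 char='r'
After 2 (b): row=0 col=1 char='r'
After 3 (b): row=0 col=1 char='r'
After 4 (l): row=0 col=2 char='a'
After 5 (k): row=0 col=2 char='a'
After 6 (h): row=0 col=1 char='r'
After 7 (w): row=0 col=6 char='g'
After 8 (j): row=1 col=6 char='a'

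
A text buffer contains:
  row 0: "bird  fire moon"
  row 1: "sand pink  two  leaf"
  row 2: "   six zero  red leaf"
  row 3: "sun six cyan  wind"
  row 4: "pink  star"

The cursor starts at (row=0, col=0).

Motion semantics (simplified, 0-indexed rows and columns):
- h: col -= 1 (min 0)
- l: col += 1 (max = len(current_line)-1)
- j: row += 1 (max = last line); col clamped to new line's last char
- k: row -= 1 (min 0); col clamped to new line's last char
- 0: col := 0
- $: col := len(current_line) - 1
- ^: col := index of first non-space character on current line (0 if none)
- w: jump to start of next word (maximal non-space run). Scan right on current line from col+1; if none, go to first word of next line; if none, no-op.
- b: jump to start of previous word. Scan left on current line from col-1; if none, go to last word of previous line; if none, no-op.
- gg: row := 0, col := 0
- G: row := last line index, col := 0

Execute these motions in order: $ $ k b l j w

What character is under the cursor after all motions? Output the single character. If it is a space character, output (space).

Answer: l

Derivation:
After 1 ($): row=0 col=14 char='n'
After 2 ($): row=0 col=14 char='n'
After 3 (k): row=0 col=14 char='n'
After 4 (b): row=0 col=11 char='m'
After 5 (l): row=0 col=12 char='o'
After 6 (j): row=1 col=12 char='w'
After 7 (w): row=1 col=16 char='l'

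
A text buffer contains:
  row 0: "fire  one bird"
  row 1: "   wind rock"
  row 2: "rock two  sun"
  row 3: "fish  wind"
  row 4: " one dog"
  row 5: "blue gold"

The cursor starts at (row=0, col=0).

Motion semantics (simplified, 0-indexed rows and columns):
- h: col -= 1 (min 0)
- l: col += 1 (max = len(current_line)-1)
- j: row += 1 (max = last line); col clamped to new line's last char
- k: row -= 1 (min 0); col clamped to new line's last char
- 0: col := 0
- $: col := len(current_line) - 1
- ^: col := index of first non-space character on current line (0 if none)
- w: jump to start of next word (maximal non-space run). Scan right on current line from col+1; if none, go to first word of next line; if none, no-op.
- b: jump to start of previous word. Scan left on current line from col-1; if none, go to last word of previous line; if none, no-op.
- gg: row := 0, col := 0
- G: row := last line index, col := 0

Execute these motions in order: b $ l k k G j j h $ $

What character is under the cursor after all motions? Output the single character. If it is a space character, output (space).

After 1 (b): row=0 col=0 char='f'
After 2 ($): row=0 col=13 char='d'
After 3 (l): row=0 col=13 char='d'
After 4 (k): row=0 col=13 char='d'
After 5 (k): row=0 col=13 char='d'
After 6 (G): row=5 col=0 char='b'
After 7 (j): row=5 col=0 char='b'
After 8 (j): row=5 col=0 char='b'
After 9 (h): row=5 col=0 char='b'
After 10 ($): row=5 col=8 char='d'
After 11 ($): row=5 col=8 char='d'

Answer: d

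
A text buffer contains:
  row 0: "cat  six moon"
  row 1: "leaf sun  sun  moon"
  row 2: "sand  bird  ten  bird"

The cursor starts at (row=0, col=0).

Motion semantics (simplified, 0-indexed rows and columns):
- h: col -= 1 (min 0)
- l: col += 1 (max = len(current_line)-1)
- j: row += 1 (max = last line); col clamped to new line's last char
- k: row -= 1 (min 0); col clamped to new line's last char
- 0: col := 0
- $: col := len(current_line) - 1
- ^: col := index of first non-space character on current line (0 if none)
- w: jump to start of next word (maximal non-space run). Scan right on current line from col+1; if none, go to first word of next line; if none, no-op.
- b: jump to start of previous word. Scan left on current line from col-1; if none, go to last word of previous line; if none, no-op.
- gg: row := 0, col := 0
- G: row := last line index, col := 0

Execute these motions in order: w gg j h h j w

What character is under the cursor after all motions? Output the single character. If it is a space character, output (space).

After 1 (w): row=0 col=5 char='s'
After 2 (gg): row=0 col=0 char='c'
After 3 (j): row=1 col=0 char='l'
After 4 (h): row=1 col=0 char='l'
After 5 (h): row=1 col=0 char='l'
After 6 (j): row=2 col=0 char='s'
After 7 (w): row=2 col=6 char='b'

Answer: b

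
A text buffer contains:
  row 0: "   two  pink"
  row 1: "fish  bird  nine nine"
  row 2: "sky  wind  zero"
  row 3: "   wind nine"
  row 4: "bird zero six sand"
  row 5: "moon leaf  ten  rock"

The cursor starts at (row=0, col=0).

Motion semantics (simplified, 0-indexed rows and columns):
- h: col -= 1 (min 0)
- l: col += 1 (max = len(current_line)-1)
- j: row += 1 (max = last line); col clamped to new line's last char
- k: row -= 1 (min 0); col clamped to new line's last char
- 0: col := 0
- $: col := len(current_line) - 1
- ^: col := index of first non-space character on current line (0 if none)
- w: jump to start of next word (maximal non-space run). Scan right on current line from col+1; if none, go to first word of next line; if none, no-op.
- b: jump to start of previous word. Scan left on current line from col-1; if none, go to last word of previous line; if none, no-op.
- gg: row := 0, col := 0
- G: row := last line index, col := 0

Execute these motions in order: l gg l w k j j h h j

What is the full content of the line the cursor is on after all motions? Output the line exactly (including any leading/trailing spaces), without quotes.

After 1 (l): row=0 col=1 char='_'
After 2 (gg): row=0 col=0 char='_'
After 3 (l): row=0 col=1 char='_'
After 4 (w): row=0 col=3 char='t'
After 5 (k): row=0 col=3 char='t'
After 6 (j): row=1 col=3 char='h'
After 7 (j): row=2 col=3 char='_'
After 8 (h): row=2 col=2 char='y'
After 9 (h): row=2 col=1 char='k'
After 10 (j): row=3 col=1 char='_'

Answer:    wind nine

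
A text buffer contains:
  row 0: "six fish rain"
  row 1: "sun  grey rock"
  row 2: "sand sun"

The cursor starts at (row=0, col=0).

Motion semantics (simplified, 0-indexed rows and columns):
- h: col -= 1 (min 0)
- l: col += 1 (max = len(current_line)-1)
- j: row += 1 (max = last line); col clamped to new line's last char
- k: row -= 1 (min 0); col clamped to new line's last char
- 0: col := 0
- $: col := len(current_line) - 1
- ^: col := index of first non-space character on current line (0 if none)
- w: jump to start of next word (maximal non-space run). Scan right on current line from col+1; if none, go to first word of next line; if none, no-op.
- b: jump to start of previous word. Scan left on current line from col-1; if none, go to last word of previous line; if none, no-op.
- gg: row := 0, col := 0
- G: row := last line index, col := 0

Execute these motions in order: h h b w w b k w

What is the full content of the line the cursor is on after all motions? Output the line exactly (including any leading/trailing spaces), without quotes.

Answer: six fish rain

Derivation:
After 1 (h): row=0 col=0 char='s'
After 2 (h): row=0 col=0 char='s'
After 3 (b): row=0 col=0 char='s'
After 4 (w): row=0 col=4 char='f'
After 5 (w): row=0 col=9 char='r'
After 6 (b): row=0 col=4 char='f'
After 7 (k): row=0 col=4 char='f'
After 8 (w): row=0 col=9 char='r'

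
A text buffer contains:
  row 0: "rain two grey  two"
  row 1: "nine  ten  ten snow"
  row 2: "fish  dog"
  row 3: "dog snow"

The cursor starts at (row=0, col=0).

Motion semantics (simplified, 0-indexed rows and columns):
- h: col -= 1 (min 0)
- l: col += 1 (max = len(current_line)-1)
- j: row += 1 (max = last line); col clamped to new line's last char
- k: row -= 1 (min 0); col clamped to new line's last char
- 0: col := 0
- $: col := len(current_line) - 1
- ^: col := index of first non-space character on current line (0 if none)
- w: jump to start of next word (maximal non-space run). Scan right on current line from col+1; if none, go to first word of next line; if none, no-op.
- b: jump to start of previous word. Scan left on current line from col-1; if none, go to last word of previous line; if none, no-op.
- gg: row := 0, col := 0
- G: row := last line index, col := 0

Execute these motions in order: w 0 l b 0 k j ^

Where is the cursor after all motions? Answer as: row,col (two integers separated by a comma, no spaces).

After 1 (w): row=0 col=5 char='t'
After 2 (0): row=0 col=0 char='r'
After 3 (l): row=0 col=1 char='a'
After 4 (b): row=0 col=0 char='r'
After 5 (0): row=0 col=0 char='r'
After 6 (k): row=0 col=0 char='r'
After 7 (j): row=1 col=0 char='n'
After 8 (^): row=1 col=0 char='n'

Answer: 1,0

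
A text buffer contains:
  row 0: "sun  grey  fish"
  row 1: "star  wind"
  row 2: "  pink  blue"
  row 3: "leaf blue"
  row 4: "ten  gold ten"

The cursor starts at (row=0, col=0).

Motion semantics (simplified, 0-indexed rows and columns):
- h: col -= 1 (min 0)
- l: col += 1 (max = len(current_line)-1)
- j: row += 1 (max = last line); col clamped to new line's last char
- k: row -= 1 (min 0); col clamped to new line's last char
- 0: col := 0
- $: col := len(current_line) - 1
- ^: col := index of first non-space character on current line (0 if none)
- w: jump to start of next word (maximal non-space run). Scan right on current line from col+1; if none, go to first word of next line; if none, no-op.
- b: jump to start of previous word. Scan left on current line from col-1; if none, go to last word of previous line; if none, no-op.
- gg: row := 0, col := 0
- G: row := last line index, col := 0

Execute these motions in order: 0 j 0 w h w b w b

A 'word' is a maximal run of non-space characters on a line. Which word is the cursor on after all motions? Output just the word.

After 1 (0): row=0 col=0 char='s'
After 2 (j): row=1 col=0 char='s'
After 3 (0): row=1 col=0 char='s'
After 4 (w): row=1 col=6 char='w'
After 5 (h): row=1 col=5 char='_'
After 6 (w): row=1 col=6 char='w'
After 7 (b): row=1 col=0 char='s'
After 8 (w): row=1 col=6 char='w'
After 9 (b): row=1 col=0 char='s'

Answer: star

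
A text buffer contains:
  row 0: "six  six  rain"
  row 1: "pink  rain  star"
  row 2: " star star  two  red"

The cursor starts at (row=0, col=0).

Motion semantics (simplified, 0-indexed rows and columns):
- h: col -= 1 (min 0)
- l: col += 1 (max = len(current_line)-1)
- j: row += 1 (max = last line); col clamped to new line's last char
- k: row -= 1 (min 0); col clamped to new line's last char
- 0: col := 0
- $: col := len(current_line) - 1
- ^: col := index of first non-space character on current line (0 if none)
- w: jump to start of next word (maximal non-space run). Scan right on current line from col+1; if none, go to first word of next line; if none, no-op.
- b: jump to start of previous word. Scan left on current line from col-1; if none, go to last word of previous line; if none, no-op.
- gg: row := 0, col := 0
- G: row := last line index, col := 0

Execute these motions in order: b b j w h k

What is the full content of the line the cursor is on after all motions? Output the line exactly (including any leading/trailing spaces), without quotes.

After 1 (b): row=0 col=0 char='s'
After 2 (b): row=0 col=0 char='s'
After 3 (j): row=1 col=0 char='p'
After 4 (w): row=1 col=6 char='r'
After 5 (h): row=1 col=5 char='_'
After 6 (k): row=0 col=5 char='s'

Answer: six  six  rain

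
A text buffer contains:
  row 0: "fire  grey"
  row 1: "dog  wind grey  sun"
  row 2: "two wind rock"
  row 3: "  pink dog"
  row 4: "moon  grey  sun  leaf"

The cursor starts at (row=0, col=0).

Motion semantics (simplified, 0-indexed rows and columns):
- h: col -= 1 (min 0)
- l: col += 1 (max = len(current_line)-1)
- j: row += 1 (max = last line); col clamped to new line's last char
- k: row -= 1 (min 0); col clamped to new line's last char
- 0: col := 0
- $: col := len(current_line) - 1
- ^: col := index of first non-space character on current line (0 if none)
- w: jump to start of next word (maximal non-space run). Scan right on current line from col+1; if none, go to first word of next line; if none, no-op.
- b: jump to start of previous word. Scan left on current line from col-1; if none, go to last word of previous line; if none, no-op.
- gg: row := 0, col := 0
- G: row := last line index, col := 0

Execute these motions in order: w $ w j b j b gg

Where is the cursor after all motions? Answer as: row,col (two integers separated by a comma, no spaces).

Answer: 0,0

Derivation:
After 1 (w): row=0 col=6 char='g'
After 2 ($): row=0 col=9 char='y'
After 3 (w): row=1 col=0 char='d'
After 4 (j): row=2 col=0 char='t'
After 5 (b): row=1 col=16 char='s'
After 6 (j): row=2 col=12 char='k'
After 7 (b): row=2 col=9 char='r'
After 8 (gg): row=0 col=0 char='f'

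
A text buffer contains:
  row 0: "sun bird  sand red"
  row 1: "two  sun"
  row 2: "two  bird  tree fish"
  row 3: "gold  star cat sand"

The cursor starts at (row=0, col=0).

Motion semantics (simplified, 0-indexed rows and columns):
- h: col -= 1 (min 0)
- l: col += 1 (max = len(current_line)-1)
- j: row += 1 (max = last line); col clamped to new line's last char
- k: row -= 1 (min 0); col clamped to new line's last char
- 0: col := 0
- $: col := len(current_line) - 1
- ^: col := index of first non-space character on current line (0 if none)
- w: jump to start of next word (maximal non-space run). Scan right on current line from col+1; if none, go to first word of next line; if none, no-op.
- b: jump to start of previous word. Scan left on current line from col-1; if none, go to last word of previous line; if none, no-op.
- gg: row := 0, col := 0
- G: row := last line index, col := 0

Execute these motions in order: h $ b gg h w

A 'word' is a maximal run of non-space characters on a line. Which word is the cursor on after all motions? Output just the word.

After 1 (h): row=0 col=0 char='s'
After 2 ($): row=0 col=17 char='d'
After 3 (b): row=0 col=15 char='r'
After 4 (gg): row=0 col=0 char='s'
After 5 (h): row=0 col=0 char='s'
After 6 (w): row=0 col=4 char='b'

Answer: bird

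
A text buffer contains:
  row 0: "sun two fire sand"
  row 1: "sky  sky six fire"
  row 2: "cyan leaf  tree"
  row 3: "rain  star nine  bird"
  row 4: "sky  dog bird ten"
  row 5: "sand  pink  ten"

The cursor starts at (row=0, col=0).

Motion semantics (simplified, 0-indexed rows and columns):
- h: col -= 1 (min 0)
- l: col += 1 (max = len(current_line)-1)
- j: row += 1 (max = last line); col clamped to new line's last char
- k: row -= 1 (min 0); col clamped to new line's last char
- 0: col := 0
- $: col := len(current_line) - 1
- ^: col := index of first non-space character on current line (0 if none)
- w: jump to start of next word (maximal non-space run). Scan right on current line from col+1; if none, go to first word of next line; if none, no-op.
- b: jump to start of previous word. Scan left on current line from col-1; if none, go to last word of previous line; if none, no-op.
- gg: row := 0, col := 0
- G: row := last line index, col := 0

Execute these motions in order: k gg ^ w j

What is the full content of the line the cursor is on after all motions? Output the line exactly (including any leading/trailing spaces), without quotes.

After 1 (k): row=0 col=0 char='s'
After 2 (gg): row=0 col=0 char='s'
After 3 (^): row=0 col=0 char='s'
After 4 (w): row=0 col=4 char='t'
After 5 (j): row=1 col=4 char='_'

Answer: sky  sky six fire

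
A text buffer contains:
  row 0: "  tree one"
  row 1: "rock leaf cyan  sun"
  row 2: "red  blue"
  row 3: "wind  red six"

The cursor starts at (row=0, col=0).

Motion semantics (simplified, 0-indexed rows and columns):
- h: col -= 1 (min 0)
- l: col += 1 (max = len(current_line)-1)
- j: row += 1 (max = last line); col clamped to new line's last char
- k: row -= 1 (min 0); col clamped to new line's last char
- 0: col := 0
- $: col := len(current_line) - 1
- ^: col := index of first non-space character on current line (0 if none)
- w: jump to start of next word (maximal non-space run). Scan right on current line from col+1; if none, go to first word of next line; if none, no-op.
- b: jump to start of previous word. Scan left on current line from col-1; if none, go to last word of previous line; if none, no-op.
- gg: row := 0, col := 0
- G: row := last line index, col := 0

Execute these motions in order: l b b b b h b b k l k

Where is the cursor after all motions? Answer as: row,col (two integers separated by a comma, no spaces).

After 1 (l): row=0 col=1 char='_'
After 2 (b): row=0 col=1 char='_'
After 3 (b): row=0 col=1 char='_'
After 4 (b): row=0 col=1 char='_'
After 5 (b): row=0 col=1 char='_'
After 6 (h): row=0 col=0 char='_'
After 7 (b): row=0 col=0 char='_'
After 8 (b): row=0 col=0 char='_'
After 9 (k): row=0 col=0 char='_'
After 10 (l): row=0 col=1 char='_'
After 11 (k): row=0 col=1 char='_'

Answer: 0,1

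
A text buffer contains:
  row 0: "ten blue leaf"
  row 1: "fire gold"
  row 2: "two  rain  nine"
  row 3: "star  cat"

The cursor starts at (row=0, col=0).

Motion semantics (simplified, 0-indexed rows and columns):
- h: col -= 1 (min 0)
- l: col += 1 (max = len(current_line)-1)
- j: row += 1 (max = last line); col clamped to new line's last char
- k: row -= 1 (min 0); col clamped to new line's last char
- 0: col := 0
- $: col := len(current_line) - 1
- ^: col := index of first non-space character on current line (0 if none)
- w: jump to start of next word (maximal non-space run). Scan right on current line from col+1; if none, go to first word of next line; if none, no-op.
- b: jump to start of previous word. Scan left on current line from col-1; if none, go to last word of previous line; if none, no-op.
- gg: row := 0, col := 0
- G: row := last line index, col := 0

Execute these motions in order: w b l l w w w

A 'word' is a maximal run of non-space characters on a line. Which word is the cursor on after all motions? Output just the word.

Answer: fire

Derivation:
After 1 (w): row=0 col=4 char='b'
After 2 (b): row=0 col=0 char='t'
After 3 (l): row=0 col=1 char='e'
After 4 (l): row=0 col=2 char='n'
After 5 (w): row=0 col=4 char='b'
After 6 (w): row=0 col=9 char='l'
After 7 (w): row=1 col=0 char='f'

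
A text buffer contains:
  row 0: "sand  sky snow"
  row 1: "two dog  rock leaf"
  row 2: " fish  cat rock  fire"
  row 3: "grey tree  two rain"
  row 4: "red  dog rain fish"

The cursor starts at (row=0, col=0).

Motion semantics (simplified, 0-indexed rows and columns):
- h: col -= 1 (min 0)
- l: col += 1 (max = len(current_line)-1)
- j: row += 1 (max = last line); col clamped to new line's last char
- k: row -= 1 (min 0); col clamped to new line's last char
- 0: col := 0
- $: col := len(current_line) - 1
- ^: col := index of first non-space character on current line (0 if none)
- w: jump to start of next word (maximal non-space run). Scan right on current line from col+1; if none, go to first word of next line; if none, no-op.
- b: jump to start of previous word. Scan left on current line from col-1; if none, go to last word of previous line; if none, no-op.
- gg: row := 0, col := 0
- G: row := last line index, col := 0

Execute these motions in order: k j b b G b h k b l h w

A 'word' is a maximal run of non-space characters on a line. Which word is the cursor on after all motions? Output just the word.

After 1 (k): row=0 col=0 char='s'
After 2 (j): row=1 col=0 char='t'
After 3 (b): row=0 col=10 char='s'
After 4 (b): row=0 col=6 char='s'
After 5 (G): row=4 col=0 char='r'
After 6 (b): row=3 col=15 char='r'
After 7 (h): row=3 col=14 char='_'
After 8 (k): row=2 col=14 char='k'
After 9 (b): row=2 col=11 char='r'
After 10 (l): row=2 col=12 char='o'
After 11 (h): row=2 col=11 char='r'
After 12 (w): row=2 col=17 char='f'

Answer: fire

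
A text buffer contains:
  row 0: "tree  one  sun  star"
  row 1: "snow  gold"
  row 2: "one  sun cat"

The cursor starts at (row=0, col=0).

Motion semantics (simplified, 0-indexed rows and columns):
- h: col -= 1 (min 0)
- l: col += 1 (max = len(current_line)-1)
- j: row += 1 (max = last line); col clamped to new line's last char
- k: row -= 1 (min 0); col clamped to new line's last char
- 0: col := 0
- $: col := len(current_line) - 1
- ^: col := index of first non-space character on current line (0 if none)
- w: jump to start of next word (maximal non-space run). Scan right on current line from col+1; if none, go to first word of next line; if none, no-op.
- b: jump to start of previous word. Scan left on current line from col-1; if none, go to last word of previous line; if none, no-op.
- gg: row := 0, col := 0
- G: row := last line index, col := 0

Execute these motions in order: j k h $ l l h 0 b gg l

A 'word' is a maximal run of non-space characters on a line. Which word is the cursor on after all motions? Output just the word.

Answer: tree

Derivation:
After 1 (j): row=1 col=0 char='s'
After 2 (k): row=0 col=0 char='t'
After 3 (h): row=0 col=0 char='t'
After 4 ($): row=0 col=19 char='r'
After 5 (l): row=0 col=19 char='r'
After 6 (l): row=0 col=19 char='r'
After 7 (h): row=0 col=18 char='a'
After 8 (0): row=0 col=0 char='t'
After 9 (b): row=0 col=0 char='t'
After 10 (gg): row=0 col=0 char='t'
After 11 (l): row=0 col=1 char='r'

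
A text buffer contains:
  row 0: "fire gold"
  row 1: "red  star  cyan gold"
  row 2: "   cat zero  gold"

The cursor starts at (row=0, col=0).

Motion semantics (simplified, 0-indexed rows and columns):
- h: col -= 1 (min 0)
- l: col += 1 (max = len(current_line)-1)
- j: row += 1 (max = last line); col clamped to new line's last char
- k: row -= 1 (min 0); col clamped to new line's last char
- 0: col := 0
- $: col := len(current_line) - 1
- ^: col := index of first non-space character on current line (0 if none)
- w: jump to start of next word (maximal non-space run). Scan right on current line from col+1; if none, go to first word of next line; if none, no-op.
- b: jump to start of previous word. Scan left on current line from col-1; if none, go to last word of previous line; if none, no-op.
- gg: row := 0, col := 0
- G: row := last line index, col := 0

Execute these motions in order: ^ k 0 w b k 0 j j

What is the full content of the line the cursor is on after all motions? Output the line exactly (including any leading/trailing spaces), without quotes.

Answer:    cat zero  gold

Derivation:
After 1 (^): row=0 col=0 char='f'
After 2 (k): row=0 col=0 char='f'
After 3 (0): row=0 col=0 char='f'
After 4 (w): row=0 col=5 char='g'
After 5 (b): row=0 col=0 char='f'
After 6 (k): row=0 col=0 char='f'
After 7 (0): row=0 col=0 char='f'
After 8 (j): row=1 col=0 char='r'
After 9 (j): row=2 col=0 char='_'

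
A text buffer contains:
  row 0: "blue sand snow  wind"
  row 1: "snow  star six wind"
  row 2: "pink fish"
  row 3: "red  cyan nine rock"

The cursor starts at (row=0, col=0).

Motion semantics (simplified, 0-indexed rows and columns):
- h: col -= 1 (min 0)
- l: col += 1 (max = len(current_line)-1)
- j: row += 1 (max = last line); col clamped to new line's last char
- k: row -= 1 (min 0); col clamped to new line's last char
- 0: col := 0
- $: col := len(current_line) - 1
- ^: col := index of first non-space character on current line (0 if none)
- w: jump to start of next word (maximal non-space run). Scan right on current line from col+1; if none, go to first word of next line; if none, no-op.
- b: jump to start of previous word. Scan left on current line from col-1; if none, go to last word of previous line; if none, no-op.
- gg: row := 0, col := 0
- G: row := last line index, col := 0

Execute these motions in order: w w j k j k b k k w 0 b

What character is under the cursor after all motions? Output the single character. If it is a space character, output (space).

After 1 (w): row=0 col=5 char='s'
After 2 (w): row=0 col=10 char='s'
After 3 (j): row=1 col=10 char='_'
After 4 (k): row=0 col=10 char='s'
After 5 (j): row=1 col=10 char='_'
After 6 (k): row=0 col=10 char='s'
After 7 (b): row=0 col=5 char='s'
After 8 (k): row=0 col=5 char='s'
After 9 (k): row=0 col=5 char='s'
After 10 (w): row=0 col=10 char='s'
After 11 (0): row=0 col=0 char='b'
After 12 (b): row=0 col=0 char='b'

Answer: b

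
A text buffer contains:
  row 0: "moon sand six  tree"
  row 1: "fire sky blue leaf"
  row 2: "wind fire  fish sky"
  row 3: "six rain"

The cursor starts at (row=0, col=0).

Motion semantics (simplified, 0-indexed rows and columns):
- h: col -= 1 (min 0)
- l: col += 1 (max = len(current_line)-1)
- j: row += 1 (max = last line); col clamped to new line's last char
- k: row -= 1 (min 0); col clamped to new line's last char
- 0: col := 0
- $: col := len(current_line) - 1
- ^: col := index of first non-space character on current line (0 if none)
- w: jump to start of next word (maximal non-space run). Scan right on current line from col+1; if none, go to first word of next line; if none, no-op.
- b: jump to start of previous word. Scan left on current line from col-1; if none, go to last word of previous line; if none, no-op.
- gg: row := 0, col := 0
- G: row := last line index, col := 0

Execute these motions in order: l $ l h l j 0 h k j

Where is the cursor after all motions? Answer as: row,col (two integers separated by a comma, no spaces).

After 1 (l): row=0 col=1 char='o'
After 2 ($): row=0 col=18 char='e'
After 3 (l): row=0 col=18 char='e'
After 4 (h): row=0 col=17 char='e'
After 5 (l): row=0 col=18 char='e'
After 6 (j): row=1 col=17 char='f'
After 7 (0): row=1 col=0 char='f'
After 8 (h): row=1 col=0 char='f'
After 9 (k): row=0 col=0 char='m'
After 10 (j): row=1 col=0 char='f'

Answer: 1,0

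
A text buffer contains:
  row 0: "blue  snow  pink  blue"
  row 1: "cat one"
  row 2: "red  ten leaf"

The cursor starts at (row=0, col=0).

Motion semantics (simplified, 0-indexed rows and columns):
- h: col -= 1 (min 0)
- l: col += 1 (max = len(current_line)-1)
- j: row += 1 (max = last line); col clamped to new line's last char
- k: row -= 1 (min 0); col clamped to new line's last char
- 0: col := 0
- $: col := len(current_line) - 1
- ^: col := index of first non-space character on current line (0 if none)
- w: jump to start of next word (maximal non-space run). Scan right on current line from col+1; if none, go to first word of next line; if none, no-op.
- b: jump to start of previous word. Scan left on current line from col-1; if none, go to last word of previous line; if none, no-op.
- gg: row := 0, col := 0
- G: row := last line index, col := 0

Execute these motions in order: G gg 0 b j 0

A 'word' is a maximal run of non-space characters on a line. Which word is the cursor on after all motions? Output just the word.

After 1 (G): row=2 col=0 char='r'
After 2 (gg): row=0 col=0 char='b'
After 3 (0): row=0 col=0 char='b'
After 4 (b): row=0 col=0 char='b'
After 5 (j): row=1 col=0 char='c'
After 6 (0): row=1 col=0 char='c'

Answer: cat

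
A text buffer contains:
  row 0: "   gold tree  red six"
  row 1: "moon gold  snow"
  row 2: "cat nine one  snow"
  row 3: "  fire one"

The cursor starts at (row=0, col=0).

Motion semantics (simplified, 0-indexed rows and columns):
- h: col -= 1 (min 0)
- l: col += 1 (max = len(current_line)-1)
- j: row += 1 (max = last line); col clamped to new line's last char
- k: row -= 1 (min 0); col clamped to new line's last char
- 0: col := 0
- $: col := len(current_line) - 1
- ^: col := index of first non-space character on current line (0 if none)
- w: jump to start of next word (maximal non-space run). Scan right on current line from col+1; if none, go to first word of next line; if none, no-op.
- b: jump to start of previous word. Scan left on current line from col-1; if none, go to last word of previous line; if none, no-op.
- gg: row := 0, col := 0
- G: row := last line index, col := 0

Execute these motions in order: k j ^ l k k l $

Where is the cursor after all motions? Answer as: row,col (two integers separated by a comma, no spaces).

After 1 (k): row=0 col=0 char='_'
After 2 (j): row=1 col=0 char='m'
After 3 (^): row=1 col=0 char='m'
After 4 (l): row=1 col=1 char='o'
After 5 (k): row=0 col=1 char='_'
After 6 (k): row=0 col=1 char='_'
After 7 (l): row=0 col=2 char='_'
After 8 ($): row=0 col=20 char='x'

Answer: 0,20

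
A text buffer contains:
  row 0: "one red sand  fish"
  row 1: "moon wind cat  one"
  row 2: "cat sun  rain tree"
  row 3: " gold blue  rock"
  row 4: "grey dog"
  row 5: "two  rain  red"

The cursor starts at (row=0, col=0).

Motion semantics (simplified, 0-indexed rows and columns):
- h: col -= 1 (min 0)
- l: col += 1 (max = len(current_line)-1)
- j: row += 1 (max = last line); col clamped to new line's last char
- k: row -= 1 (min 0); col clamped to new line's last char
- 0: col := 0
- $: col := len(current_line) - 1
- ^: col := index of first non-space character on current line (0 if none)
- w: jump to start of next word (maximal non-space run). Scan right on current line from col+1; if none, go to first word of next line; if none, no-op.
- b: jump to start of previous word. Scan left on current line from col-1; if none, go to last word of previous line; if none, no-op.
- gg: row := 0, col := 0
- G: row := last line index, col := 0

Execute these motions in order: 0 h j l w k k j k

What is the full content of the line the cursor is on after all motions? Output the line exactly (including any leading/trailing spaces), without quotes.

After 1 (0): row=0 col=0 char='o'
After 2 (h): row=0 col=0 char='o'
After 3 (j): row=1 col=0 char='m'
After 4 (l): row=1 col=1 char='o'
After 5 (w): row=1 col=5 char='w'
After 6 (k): row=0 col=5 char='e'
After 7 (k): row=0 col=5 char='e'
After 8 (j): row=1 col=5 char='w'
After 9 (k): row=0 col=5 char='e'

Answer: one red sand  fish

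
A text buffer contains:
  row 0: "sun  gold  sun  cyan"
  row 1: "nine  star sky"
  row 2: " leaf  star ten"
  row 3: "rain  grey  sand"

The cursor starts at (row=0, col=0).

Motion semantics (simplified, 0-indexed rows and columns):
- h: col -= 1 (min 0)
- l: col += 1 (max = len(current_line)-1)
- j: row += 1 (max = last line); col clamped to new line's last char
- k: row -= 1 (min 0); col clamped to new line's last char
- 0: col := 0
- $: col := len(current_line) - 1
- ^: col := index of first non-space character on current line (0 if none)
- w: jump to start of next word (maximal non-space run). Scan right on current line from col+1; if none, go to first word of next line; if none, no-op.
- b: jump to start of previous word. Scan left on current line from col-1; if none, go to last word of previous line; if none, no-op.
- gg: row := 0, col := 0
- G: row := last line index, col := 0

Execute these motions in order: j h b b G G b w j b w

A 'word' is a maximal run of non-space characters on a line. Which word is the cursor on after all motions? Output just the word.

Answer: rain

Derivation:
After 1 (j): row=1 col=0 char='n'
After 2 (h): row=1 col=0 char='n'
After 3 (b): row=0 col=16 char='c'
After 4 (b): row=0 col=11 char='s'
After 5 (G): row=3 col=0 char='r'
After 6 (G): row=3 col=0 char='r'
After 7 (b): row=2 col=12 char='t'
After 8 (w): row=3 col=0 char='r'
After 9 (j): row=3 col=0 char='r'
After 10 (b): row=2 col=12 char='t'
After 11 (w): row=3 col=0 char='r'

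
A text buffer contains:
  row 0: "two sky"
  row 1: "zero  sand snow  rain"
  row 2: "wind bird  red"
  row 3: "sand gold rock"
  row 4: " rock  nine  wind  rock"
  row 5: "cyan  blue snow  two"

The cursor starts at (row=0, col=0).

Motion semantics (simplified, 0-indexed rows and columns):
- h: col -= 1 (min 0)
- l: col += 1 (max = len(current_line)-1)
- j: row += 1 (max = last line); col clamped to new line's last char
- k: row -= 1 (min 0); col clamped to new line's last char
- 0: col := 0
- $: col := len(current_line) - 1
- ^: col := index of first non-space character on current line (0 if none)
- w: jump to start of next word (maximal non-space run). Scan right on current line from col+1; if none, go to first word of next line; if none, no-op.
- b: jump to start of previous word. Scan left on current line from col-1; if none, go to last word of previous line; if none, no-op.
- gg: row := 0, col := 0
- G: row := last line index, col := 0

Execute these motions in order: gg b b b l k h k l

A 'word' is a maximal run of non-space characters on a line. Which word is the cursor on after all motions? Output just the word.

After 1 (gg): row=0 col=0 char='t'
After 2 (b): row=0 col=0 char='t'
After 3 (b): row=0 col=0 char='t'
After 4 (b): row=0 col=0 char='t'
After 5 (l): row=0 col=1 char='w'
After 6 (k): row=0 col=1 char='w'
After 7 (h): row=0 col=0 char='t'
After 8 (k): row=0 col=0 char='t'
After 9 (l): row=0 col=1 char='w'

Answer: two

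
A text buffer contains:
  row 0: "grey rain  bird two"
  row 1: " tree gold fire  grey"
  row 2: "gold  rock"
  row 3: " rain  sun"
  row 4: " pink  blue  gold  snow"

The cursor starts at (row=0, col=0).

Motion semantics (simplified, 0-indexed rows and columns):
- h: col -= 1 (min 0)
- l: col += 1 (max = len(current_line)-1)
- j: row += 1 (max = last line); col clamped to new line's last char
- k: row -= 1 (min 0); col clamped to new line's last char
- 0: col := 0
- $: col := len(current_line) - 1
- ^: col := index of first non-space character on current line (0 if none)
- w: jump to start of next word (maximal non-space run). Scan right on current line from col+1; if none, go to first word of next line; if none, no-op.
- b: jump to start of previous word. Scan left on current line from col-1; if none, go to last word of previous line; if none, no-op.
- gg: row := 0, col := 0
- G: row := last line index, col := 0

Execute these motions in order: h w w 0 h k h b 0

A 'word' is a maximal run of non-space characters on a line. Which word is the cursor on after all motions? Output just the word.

Answer: grey

Derivation:
After 1 (h): row=0 col=0 char='g'
After 2 (w): row=0 col=5 char='r'
After 3 (w): row=0 col=11 char='b'
After 4 (0): row=0 col=0 char='g'
After 5 (h): row=0 col=0 char='g'
After 6 (k): row=0 col=0 char='g'
After 7 (h): row=0 col=0 char='g'
After 8 (b): row=0 col=0 char='g'
After 9 (0): row=0 col=0 char='g'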